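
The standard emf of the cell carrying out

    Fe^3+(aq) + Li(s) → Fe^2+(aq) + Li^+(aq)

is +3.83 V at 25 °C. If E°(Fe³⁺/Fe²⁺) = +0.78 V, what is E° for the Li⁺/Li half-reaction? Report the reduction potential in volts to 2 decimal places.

In the reaction as written the Fe³⁺/Fe²⁺ couple is reduced (cathode) and Li⁺/Li is oxidized (anode), so E°cell = E°(Fe³⁺/Fe²⁺) − E°(Li⁺/Li).
E°(Li⁺/Li) = E°(cathode) − E°cell = +0.78 − (+3.83) = −3.05 V.

−3.05 V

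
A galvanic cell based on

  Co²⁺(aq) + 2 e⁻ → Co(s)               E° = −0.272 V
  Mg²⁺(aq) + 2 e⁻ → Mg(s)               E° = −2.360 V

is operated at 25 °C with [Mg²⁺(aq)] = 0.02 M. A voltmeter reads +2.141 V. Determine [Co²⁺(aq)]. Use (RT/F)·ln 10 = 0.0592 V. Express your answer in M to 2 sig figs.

The Co²⁺/Co couple has the larger reduction potential, so it is the cathode: E°cell = −0.272 − (−2.360) = +2.088 V and n = 2.
Since E = E° − (0.0592/n)·log Q, log Q = n(E° − E)/0.0592 = −1.791.
The balanced reaction is Co²⁺(aq) + Mg(s) → Co(s) + Mg²⁺(aq), so Q = [Mg²⁺(aq)] / [Co²⁺(aq)].
Solving for the unknown gives log [Co²⁺(aq)] = 0.092, so [Co²⁺(aq)] ≈ 1.2 M.

1.2 M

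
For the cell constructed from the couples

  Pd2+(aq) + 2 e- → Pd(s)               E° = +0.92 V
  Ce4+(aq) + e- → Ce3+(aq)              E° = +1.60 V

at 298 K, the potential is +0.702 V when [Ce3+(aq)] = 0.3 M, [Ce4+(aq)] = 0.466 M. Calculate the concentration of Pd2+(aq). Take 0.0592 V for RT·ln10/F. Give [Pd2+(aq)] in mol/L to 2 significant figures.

Ce⁴⁺/Ce³⁺ is the cathode (higher E°); E°cell = +1.60 − (+0.92) = +0.68 V with n = 2.
Since E = E° − (0.0592/n)·log Q, log Q = n(E° − E)/0.0592 = −0.743.
For 2 Ce4+(aq) + Pd(s) → 2 Ce3+(aq) + Pd2+(aq), the reaction quotient is Q = ([Ce3+(aq)]^2·[Pd2+(aq)]) / [Ce4+(aq)]^2.
Solving for the unknown gives log [Pd2+(aq)] = −0.360, so [Pd2+(aq)] ≈ 0.44 M.

0.44 M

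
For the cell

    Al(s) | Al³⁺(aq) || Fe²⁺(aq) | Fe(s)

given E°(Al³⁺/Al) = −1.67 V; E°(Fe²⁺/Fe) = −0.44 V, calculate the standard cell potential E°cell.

+1.23 V

By convention the left-hand electrode in cell notation is the anode (oxidation) and the right-hand electrode is the cathode (reduction).
E°cell = E°(right) − E°(left) = −0.44 − (−1.67) = +1.23 V.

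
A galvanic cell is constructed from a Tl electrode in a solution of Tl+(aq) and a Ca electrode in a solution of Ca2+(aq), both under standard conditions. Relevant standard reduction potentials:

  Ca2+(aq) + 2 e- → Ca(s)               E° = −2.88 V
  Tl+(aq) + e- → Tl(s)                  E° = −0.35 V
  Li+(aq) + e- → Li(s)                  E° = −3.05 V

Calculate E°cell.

+2.53 V

Of the two couples in this cell, the one with the more positive reduction potential is reduced at the cathode: here that is Tl⁺/Tl (−0.35 V); Ca²⁺/Ca (−2.88 V) is the anode.
E°cell = E°(cathode) − E°(anode) = −0.35 − (−2.88) = +2.53 V.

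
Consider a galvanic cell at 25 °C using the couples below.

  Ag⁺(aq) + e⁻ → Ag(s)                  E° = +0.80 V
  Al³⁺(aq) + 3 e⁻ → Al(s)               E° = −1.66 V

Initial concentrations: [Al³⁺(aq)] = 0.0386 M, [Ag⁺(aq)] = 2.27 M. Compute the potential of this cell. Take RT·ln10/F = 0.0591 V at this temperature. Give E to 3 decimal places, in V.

+2.509 V

The Ag⁺/Ag couple has the more positive E°, so it is the cathode; Al³⁺/Al is the anode.
E°cell = E°cat − E°an = +0.80 − (−1.66) = +2.46 V; n = 3.
Balancing gives 3 Ag⁺(aq) + Al(s) → 3 Ag(s) + Al³⁺(aq); hence Q = [Al³⁺(aq)] / [Ag⁺(aq)]^3 = 0.0033 (log Q = −2.481).
By the Nernst equation, E = +2.46 − (0.0591/3)·(−2.481) = +2.509 V.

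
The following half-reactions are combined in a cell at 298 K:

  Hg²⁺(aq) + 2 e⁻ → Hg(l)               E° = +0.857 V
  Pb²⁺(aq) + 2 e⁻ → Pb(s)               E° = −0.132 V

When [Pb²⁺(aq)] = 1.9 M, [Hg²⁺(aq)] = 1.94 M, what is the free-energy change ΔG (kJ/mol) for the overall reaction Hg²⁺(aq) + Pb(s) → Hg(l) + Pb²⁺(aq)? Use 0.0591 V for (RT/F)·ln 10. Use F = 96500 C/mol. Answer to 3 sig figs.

−191 kJ/mol

E°cell = +0.857 − (−0.132) = +0.989 V; the balanced reaction transfers n = 2 electrons.
Here Q = [Pb²⁺(aq)] / [Hg²⁺(aq)] = 0.979 (log Q = −0.009), giving E = +0.989 − (0.0591/2)·(−0.009) = +0.9893 V.
Then ΔG = −nFE = −2 × 96500 × +0.9893 J/mol = −191 kJ/mol.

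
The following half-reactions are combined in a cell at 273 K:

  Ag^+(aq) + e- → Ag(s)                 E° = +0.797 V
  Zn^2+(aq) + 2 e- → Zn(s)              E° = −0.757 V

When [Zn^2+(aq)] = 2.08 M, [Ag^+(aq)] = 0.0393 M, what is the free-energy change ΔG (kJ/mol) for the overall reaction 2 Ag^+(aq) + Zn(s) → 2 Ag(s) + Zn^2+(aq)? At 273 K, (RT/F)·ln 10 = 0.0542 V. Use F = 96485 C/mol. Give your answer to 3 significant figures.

−284 kJ/mol

With Ag⁺/Ag reduced at the cathode, E°cell = +0.797 − (−0.757) = +1.554 V and n = 2.
Q = [Zn^2+(aq)] / [Ag^+(aq)]^2 = 1.35×10^3, so log Q = 3.129 and E = +1.554 − (0.0542/2)(3.129) = +1.4692 V.
ΔG = −nFE = −(2)(96485)(+1.4692) J/mol = −284 kJ/mol.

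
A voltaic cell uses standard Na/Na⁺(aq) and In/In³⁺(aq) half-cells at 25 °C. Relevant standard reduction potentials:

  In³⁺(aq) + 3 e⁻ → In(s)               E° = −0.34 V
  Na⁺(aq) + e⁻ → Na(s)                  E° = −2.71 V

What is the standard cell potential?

Of the two couples in this cell, the one with the more positive reduction potential is reduced at the cathode: here that is In³⁺/In (−0.34 V); Na⁺/Na (−2.71 V) is the anode.
E°cell = E°(cathode) − E°(anode) = −0.34 − (−2.71) = +2.37 V.

+2.37 V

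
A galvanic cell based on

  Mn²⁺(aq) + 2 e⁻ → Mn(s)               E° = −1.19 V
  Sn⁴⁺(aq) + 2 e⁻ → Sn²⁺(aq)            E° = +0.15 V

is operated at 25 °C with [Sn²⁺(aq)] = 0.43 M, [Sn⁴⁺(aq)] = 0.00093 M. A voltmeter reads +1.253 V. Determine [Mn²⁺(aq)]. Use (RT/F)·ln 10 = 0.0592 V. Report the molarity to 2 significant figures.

With Sn⁴⁺/Sn²⁺ at the cathode and Mn²⁺/Mn at the anode, E°cell = +0.15 − (−1.19) = +1.34 V (n = 2).
Rearranging E = E° − (0.0592/n)·log Q gives log Q = 2(+1.34 − (+1.253))/0.0592 = 2.939.
The balanced reaction is Sn⁴⁺(aq) + Mn(s) → Sn²⁺(aq) + Mn²⁺(aq), so Q = ([Sn²⁺(aq)]·[Mn²⁺(aq)]) / [Sn⁴⁺(aq)].
Solving for the unknown gives log [Mn²⁺(aq)] = 0.274, so [Mn²⁺(aq)] ≈ 1.9 M.

1.9 M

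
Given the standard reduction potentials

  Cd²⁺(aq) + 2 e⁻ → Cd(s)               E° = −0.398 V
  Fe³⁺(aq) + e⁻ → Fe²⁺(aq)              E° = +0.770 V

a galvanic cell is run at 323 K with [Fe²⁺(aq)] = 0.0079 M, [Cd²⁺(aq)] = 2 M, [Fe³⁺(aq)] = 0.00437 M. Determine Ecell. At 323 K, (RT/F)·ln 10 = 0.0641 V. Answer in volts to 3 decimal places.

+1.142 V

Since E°(Fe³⁺/Fe²⁺) > E°(Cd²⁺/Cd), Fe³⁺/Fe²⁺ serves as the cathode.
E°cell = +0.770 − (−0.398) = +1.168 V, with n = 2 electrons transferred.
Balancing gives 2 Fe³⁺(aq) + Cd(s) → 2 Fe²⁺(aq) + Cd²⁺(aq); hence Q = ([Fe²⁺(aq)]^2·[Cd²⁺(aq)]) / [Fe³⁺(aq)]^2 = 6.54 (log Q = 0.815).
By the Nernst equation, E = +1.168 − (0.0641/2)·(0.815) = +1.142 V.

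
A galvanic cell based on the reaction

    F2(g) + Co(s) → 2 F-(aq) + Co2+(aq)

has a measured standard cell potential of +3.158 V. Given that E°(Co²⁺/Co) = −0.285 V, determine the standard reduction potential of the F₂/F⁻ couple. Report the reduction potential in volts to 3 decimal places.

+2.873 V

In the reaction as written the F₂/F⁻ couple is reduced (cathode) and Co²⁺/Co is oxidized (anode), so E°cell = E°(F₂/F⁻) − E°(Co²⁺/Co).
E°(F₂/F⁻) = E°cell + E°(anode) = +3.158 + (−0.285) = +2.873 V.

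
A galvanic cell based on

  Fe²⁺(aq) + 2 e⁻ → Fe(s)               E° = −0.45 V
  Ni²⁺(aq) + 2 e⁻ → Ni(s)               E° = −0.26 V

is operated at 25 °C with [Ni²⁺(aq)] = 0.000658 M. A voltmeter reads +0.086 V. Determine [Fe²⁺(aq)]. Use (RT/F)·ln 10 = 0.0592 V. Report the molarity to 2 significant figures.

The Ni²⁺/Ni couple has the larger reduction potential, so it is the cathode: E°cell = −0.26 − (−0.45) = +0.19 V and n = 2.
Rearranging E = E° − (0.0592/n)·log Q gives log Q = 2(+0.19 − (+0.086))/0.0592 = 3.514.
For Ni²⁺(aq) + Fe(s) → Ni(s) + Fe²⁺(aq), the reaction quotient is Q = [Fe²⁺(aq)] / [Ni²⁺(aq)].
Substituting the known concentrations and solving, log [Fe²⁺(aq)] = 0.332 and [Fe²⁺(aq)] = 2.1 M.

2.1 M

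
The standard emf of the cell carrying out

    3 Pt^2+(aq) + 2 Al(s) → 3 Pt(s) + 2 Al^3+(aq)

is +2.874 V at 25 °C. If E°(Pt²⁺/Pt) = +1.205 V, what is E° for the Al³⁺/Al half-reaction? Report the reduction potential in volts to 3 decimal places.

In the reaction as written the Pt²⁺/Pt couple is reduced (cathode) and Al³⁺/Al is oxidized (anode), so E°cell = E°(Pt²⁺/Pt) − E°(Al³⁺/Al).
E°(Al³⁺/Al) = E°(cathode) − E°cell = +1.205 − (+2.874) = −1.669 V.

−1.669 V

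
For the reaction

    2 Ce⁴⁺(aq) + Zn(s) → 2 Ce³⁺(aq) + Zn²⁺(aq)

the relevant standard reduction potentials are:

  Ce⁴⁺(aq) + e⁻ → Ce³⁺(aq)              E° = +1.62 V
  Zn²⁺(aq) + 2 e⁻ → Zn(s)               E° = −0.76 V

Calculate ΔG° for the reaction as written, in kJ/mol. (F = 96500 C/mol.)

−459 kJ/mol

In the reaction as written Ce⁴⁺(aq) is reduced, so the Ce⁴⁺/Ce³⁺ couple is the cathode and Zn²⁺/Zn is the anode.
E°cell = +1.62 − (−0.76) = +2.38 V; balancing electrons gives n = 2.
ΔG° = −nFE°cell = −(2)(96500)(+2.38) J/mol = −459 kJ/mol.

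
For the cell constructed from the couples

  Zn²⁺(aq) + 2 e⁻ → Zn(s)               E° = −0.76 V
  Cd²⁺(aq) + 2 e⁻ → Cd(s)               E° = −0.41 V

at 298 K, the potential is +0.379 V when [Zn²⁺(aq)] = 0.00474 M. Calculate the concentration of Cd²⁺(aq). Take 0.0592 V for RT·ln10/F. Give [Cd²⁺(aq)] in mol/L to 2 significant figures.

0.045 M

With Cd²⁺/Cd at the cathode and Zn²⁺/Zn at the anode, E°cell = −0.41 − (−0.76) = +0.35 V (n = 2).
Rearranging E = E° − (0.0592/n)·log Q gives log Q = 2(+0.35 − (+0.379))/0.0592 = −0.980.
For Cd²⁺(aq) + Zn(s) → Cd(s) + Zn²⁺(aq), the reaction quotient is Q = [Zn²⁺(aq)] / [Cd²⁺(aq)].
Solving for the unknown gives log [Cd²⁺(aq)] = −1.344, so [Cd²⁺(aq)] ≈ 0.045 M.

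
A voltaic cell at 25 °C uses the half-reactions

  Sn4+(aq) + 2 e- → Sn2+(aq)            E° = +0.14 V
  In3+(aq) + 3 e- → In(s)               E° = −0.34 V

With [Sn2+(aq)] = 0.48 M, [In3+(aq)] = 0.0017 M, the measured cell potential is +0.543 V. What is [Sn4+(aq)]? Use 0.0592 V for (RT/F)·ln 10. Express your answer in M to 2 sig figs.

0.92 M

With Sn⁴⁺/Sn²⁺ at the cathode and In³⁺/In at the anode, E°cell = +0.14 − (−0.34) = +0.48 V (n = 6).
Rearranging E = E° − (0.0592/n)·log Q gives log Q = 6(+0.48 − (+0.543))/0.0592 = −6.385.
The balanced reaction is 3 Sn4+(aq) + 2 In(s) → 3 Sn2+(aq) + 2 In3+(aq), so Q = ([Sn2+(aq)]^3·[In3+(aq)]^2) / [Sn4+(aq)]^3.
Isolating [Sn4+(aq)] in Q = 10^{−6.385} yields log [Sn4+(aq)] = −0.037, i.e. 0.92 M.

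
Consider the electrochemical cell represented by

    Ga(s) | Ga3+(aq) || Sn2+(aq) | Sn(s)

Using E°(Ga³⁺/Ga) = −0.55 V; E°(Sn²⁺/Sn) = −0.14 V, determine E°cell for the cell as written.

By convention the left-hand electrode in cell notation is the anode (oxidation) and the right-hand electrode is the cathode (reduction).
E°cell = E°(right) − E°(left) = −0.14 − (−0.55) = +0.41 V.

+0.41 V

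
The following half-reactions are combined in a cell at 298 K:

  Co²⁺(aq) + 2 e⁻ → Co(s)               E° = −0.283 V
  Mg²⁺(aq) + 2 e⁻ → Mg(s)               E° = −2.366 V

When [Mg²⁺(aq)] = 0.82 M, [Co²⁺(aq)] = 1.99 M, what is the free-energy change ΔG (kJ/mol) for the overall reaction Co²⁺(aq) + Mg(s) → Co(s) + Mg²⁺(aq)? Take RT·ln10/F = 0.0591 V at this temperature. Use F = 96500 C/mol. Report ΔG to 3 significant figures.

The standard cell potential is −0.283 − (−2.366) = +2.083 V, with n = 2 electrons in the balanced equation.
Q = [Mg²⁺(aq)] / [Co²⁺(aq)] = 0.412, so log Q = −0.385 and E = +2.083 − (0.0591/2)(−0.385) = +2.0944 V.
Finally ΔG = −nFE = −(2)(96500 C/mol)(+2.0944 V) = −404 kJ/mol.

−404 kJ/mol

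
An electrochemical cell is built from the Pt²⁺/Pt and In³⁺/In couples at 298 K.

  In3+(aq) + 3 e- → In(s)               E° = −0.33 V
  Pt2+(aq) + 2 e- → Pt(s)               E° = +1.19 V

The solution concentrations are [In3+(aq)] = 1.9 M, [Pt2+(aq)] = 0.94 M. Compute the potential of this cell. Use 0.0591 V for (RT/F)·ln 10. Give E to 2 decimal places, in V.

Pt²⁺/Pt is reduced (cathode, E° = +1.19 V) and In³⁺/In is oxidized (anode).
E°cell = E°cat − E°an = +1.19 − (−0.33) = +1.52 V; n = 6.
Balancing gives 3 Pt2+(aq) + 2 In(s) → 3 Pt(s) + 2 In3+(aq); hence Q = [In3+(aq)]^2 / [Pt2+(aq)]^3 = 4.35 (log Q = 0.638).
By the Nernst equation, E = +1.52 − (0.0591/6)·(0.638) = +1.51 V.

+1.51 V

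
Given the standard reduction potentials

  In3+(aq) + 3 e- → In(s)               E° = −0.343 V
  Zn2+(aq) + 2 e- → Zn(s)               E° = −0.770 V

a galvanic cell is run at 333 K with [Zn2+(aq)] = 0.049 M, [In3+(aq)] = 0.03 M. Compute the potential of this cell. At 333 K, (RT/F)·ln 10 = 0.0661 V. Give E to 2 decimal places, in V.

The In³⁺/In couple has the more positive E°, so it is the cathode; Zn²⁺/Zn is the anode.
E°cell = E°cat − E°an = −0.343 − (−0.770) = +0.427 V; n = 6.
For the overall reaction 2 In3+(aq) + 3 Zn(s) → 2 In(s) + 3 Zn2+(aq), Q = [Zn2+(aq)]^3 / [In3+(aq)]^2 = 0.131, giving log Q = −0.884.
Applying E = E° − (RT ln10/nF)·log Q gives +0.427 − (0.0661/6)(−0.884) = +0.44 V.

+0.44 V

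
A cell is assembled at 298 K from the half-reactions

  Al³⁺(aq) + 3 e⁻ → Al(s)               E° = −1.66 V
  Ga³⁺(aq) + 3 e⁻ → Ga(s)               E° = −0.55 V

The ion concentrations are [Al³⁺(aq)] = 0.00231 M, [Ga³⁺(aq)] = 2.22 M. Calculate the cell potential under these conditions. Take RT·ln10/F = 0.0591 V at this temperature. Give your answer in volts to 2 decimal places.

Since E°(Ga³⁺/Ga) > E°(Al³⁺/Al), Ga³⁺/Ga serves as the cathode.
E°cell = −0.55 − (−1.66) = +1.11 V, with n = 3 electrons transferred.
Balancing gives Ga³⁺(aq) + Al(s) → Ga(s) + Al³⁺(aq); hence Q = [Al³⁺(aq)] / [Ga³⁺(aq)] = 0.00104 (log Q = −2.983).
E = E° − (0.0591/n)·log Q = +1.11 − (0.0591/3)(−2.983) = +1.17 V.

+1.17 V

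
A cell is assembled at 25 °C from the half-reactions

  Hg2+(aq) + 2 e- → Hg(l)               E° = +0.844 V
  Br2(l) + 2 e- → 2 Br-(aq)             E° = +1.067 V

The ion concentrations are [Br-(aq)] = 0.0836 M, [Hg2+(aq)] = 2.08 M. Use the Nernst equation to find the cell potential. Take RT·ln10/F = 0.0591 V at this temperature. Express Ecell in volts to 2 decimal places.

The Br₂/Br⁻ couple has the more positive E°, so it is the cathode; Hg²⁺/Hg is the anode.
E°cell = +1.067 − (+0.844) = +0.223 V, with n = 2 electrons transferred.
The balanced reaction is Br2(l) + Hg(l) → 2 Br-(aq) + Hg2+(aq), so Q = [Br-(aq)]^2·[Hg2+(aq)] = 0.0145 and log Q = −1.838.
Applying E = E° − (RT ln10/nF)·log Q gives +0.223 − (0.0591/2)(−1.838) = +0.28 V.

+0.28 V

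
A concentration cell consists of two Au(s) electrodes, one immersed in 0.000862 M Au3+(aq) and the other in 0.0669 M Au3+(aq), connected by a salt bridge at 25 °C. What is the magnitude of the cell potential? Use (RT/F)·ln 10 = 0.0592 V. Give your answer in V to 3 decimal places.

For a concentration cell E°cell = 0, since both electrodes use the same couple.
The compartment with the higher Au3+(aq) concentration (0.0669 M) acts as the cathode; ions are reduced there and produced at the dilute (0.000862 M) anode.
With n = 3, Ecell = −(0.0592/3)·log([dilute]/[conc]) = −(0.0592/3)·log(0.000862/0.0669) = +0.037 V.

0.037 V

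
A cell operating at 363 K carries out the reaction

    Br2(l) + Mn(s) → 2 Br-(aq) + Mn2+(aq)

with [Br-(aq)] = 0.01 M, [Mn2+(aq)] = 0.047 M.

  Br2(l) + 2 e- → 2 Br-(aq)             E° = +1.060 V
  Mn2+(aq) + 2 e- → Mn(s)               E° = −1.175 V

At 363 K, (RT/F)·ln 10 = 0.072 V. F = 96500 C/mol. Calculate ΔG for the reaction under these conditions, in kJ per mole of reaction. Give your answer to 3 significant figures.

The standard cell potential is +1.060 − (−1.175) = +2.235 V, with n = 2 electrons in the balanced equation.
Q = [Br-(aq)]^2·[Mn2+(aq)] = 4.7×10^−6, so log Q = −5.328 and E = +2.235 − (0.072/2)(−5.328) = +2.4268 V.
Then ΔG = −nFE = −2 × 96500 × +2.4268 J/mol = −468 kJ/mol.

−468 kJ/mol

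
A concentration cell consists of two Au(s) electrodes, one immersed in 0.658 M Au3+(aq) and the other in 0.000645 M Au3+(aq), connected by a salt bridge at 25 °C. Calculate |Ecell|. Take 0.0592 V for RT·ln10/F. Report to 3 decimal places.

For a concentration cell E°cell = 0, since both electrodes use the same couple.
The compartment with the higher Au3+(aq) concentration (0.658 M) acts as the cathode; ions are reduced there and produced at the dilute (0.000645 M) anode.
With n = 3, Ecell = −(0.0592/3)·log([dilute]/[conc]) = −(0.0592/3)·log(0.000645/0.658) = +0.059 V.

0.059 V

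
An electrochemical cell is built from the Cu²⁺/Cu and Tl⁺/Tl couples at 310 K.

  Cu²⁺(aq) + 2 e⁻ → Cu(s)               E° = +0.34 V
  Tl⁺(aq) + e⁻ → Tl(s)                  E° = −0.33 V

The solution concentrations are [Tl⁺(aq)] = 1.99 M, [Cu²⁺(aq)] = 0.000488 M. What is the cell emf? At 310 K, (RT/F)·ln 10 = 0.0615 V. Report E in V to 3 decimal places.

Cu²⁺/Cu is reduced (cathode, E° = +0.34 V) and Tl⁺/Tl is oxidized (anode).
E°cell = E°cat − E°an = +0.34 − (−0.33) = +0.67 V; n = 2.
Balancing gives Cu²⁺(aq) + 2 Tl(s) → Cu(s) + 2 Tl⁺(aq); hence Q = [Tl⁺(aq)]^2 / [Cu²⁺(aq)] = 8.11×10^3 (log Q = 3.909).
Applying E = E° − (RT ln10/nF)·log Q gives +0.67 − (0.0615/2)(3.909) = +0.550 V.

+0.550 V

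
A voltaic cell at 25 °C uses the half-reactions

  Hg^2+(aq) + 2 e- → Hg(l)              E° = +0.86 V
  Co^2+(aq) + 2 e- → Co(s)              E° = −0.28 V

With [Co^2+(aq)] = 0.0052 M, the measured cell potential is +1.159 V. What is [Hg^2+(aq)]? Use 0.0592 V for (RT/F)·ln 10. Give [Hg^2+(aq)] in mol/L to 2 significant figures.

0.023 M

The Hg²⁺/Hg couple has the larger reduction potential, so it is the cathode: E°cell = +0.86 − (−0.28) = +1.14 V and n = 2.
Rearranging E = E° − (0.0592/n)·log Q gives log Q = 2(+1.14 − (+1.159))/0.0592 = −0.642.
Balancing electrons gives Hg^2+(aq) + Co(s) → Hg(l) + Co^2+(aq); thus Q = [Co^2+(aq)] / [Hg^2+(aq)].
Solving for the unknown gives log [Hg^2+(aq)] = −1.642, so [Hg^2+(aq)] ≈ 0.023 M.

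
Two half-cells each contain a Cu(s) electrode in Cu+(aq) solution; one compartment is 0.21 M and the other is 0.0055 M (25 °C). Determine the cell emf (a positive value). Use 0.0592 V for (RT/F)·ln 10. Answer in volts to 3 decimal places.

0.094 V

For a concentration cell E°cell = 0, since both electrodes use the same couple.
The compartment with the higher Cu+(aq) concentration (0.21 M) acts as the cathode; ions are reduced there and produced at the dilute (0.0055 M) anode.
With n = 1, Ecell = −(0.0592/1)·log([dilute]/[conc]) = −(0.0592/1)·log(0.0055/0.21) = +0.094 V.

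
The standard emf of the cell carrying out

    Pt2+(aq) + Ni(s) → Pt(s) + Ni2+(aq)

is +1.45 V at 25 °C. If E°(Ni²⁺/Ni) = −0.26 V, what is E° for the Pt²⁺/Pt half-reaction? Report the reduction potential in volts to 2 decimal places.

+1.19 V

In the reaction as written the Pt²⁺/Pt couple is reduced (cathode) and Ni²⁺/Ni is oxidized (anode), so E°cell = E°(Pt²⁺/Pt) − E°(Ni²⁺/Ni).
E°(Pt²⁺/Pt) = E°cell + E°(anode) = +1.45 + (−0.26) = +1.19 V.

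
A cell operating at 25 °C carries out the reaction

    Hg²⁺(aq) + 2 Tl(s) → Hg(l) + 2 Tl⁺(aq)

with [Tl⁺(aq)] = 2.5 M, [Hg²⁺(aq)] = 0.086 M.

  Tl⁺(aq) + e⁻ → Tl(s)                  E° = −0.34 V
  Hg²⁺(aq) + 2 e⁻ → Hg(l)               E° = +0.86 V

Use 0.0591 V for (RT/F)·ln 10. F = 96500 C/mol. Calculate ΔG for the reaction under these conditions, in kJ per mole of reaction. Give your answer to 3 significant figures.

−221 kJ/mol

With Hg²⁺/Hg reduced at the cathode, E°cell = +0.86 − (−0.34) = +1.20 V and n = 2.
Here Q = [Tl⁺(aq)]^2 / [Hg²⁺(aq)] = 72.7 (log Q = 1.861), giving E = +1.20 − (0.0591/2)·(1.861) = +1.1450 V.
Then ΔG = −nFE = −2 × 96500 × +1.1450 J/mol = −221 kJ/mol.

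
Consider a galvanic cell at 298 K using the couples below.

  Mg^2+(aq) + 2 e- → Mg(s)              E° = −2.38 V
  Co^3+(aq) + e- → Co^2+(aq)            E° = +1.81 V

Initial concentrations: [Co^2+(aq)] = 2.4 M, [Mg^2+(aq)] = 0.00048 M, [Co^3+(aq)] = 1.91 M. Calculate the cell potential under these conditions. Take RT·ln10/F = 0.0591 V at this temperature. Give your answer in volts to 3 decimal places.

+4.282 V

Co³⁺/Co²⁺ is reduced (cathode, E° = +1.81 V) and Mg²⁺/Mg is oxidized (anode).
The standard potential is +1.81 − (−2.38) = +4.19 V and the balanced reaction transfers n = 2 electrons.
Balancing gives 2 Co^3+(aq) + Mg(s) → 2 Co^2+(aq) + Mg^2+(aq); hence Q = ([Co^2+(aq)]^2·[Mg^2+(aq)]) / [Co^3+(aq)]^2 = 0.000758 (log Q = −3.120).
By the Nernst equation, E = +4.19 − (0.0591/2)·(−3.120) = +4.282 V.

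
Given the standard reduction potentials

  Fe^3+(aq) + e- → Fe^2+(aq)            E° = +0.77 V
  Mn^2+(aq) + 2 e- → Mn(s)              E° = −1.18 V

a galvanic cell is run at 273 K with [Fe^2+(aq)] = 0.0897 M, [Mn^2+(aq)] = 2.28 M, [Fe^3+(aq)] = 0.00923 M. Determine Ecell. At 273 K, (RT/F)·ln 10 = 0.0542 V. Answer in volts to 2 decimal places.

Fe³⁺/Fe²⁺ is reduced (cathode, E° = +0.77 V) and Mn²⁺/Mn is oxidized (anode).
E°cell = E°cat − E°an = +0.77 − (−1.18) = +1.95 V; n = 2.
The balanced reaction is 2 Fe^3+(aq) + Mn(s) → 2 Fe^2+(aq) + Mn^2+(aq), so Q = ([Fe^2+(aq)]^2·[Mn^2+(aq)]) / [Fe^3+(aq)]^2 = 215 and log Q = 2.333.
By the Nernst equation, E = +1.95 − (0.0542/2)·(2.333) = +1.89 V.

+1.89 V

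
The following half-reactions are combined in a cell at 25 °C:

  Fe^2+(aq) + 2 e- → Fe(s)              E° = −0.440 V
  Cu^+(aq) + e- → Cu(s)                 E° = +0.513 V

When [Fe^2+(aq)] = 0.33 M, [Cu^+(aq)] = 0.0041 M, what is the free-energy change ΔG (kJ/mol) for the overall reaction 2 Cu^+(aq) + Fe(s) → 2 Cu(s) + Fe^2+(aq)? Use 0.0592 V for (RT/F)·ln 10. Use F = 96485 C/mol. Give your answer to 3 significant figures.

The standard cell potential is +0.513 − (−0.440) = +0.953 V, with n = 2 electrons in the balanced equation.
Here Q = [Fe^2+(aq)] / [Cu^+(aq)]^2 = 1.96×10^4 (log Q = 4.293), giving E = +0.953 − (0.0592/2)·(4.293) = +0.8259 V.
Finally ΔG = −nFE = −(2)(96485 C/mol)(+0.8259 V) = −159 kJ/mol.

−159 kJ/mol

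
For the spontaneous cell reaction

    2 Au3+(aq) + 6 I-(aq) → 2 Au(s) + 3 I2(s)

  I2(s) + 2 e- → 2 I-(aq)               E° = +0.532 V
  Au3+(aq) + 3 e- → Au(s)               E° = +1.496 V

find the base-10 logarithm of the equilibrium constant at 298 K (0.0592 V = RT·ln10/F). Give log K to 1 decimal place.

log K = 97.7

The Au³⁺/Au couple is reduced (cathode); E°cell = +1.496 − (+0.532) = +0.964 V with n = 6.
At equilibrium E = 0, so log K = nE°cell / 0.0592 = (6)(+0.964) / 0.0592 = 97.7.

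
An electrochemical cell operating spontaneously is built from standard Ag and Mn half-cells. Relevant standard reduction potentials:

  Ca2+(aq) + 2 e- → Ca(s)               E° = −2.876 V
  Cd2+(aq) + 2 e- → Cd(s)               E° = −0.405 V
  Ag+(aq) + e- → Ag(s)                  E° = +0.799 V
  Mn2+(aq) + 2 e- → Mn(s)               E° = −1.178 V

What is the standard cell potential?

+1.977 V

The Ag⁺/Ag couple has the higher E°, so Ag ion is reduced (cathode) and Mn is oxidized (anode).
E°cell = E°(cathode) − E°(anode) = +0.799 − (−1.178) = +1.977 V.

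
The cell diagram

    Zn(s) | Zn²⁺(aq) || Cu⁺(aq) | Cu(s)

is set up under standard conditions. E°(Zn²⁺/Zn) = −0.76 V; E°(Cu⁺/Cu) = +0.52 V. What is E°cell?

By convention the left-hand electrode in cell notation is the anode (oxidation) and the right-hand electrode is the cathode (reduction).
E°cell = E°(right) − E°(left) = +0.52 − (−0.76) = +1.28 V.

+1.28 V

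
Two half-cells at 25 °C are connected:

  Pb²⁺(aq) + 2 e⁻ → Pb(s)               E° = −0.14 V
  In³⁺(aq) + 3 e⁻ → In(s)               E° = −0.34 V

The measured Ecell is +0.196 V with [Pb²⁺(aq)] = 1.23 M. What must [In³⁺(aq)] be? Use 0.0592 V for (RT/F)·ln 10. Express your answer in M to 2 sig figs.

2.2 M

Pb²⁺/Pb is the cathode (higher E°); E°cell = −0.14 − (−0.34) = +0.20 V with n = 6.
From the Nernst equation, log Q = n(E° − E)/0.0592 = 6·(+0.20 − (+0.196))/0.0592 = 0.405.
The balanced reaction is 3 Pb²⁺(aq) + 2 In(s) → 3 Pb(s) + 2 In³⁺(aq), so Q = [In³⁺(aq)]^2 / [Pb²⁺(aq)]^3.
Solving for the unknown gives log [In³⁺(aq)] = 0.337, so [In³⁺(aq)] ≈ 2.2 M.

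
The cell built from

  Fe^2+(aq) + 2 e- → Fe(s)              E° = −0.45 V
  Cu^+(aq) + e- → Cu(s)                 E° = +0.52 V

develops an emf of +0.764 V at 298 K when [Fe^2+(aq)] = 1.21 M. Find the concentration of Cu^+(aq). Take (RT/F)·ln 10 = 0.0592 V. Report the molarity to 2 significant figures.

0.00036 M

Cu⁺/Cu is the cathode (higher E°); E°cell = +0.52 − (−0.45) = +0.97 V with n = 2.
Rearranging E = E° − (0.0592/n)·log Q gives log Q = 2(+0.97 − (+0.764))/0.0592 = 6.959.
The balanced reaction is 2 Cu^+(aq) + Fe(s) → 2 Cu(s) + Fe^2+(aq), so Q = [Fe^2+(aq)] / [Cu^+(aq)]^2.
Solving for the unknown gives log [Cu^+(aq)] = −3.438, so [Cu^+(aq)] ≈ 0.00036 M.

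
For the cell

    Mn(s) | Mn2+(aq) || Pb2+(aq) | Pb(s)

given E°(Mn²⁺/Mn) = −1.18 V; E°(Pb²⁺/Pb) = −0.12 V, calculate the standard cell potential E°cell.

+1.06 V

By convention the left-hand electrode in cell notation is the anode (oxidation) and the right-hand electrode is the cathode (reduction).
E°cell = E°(right) − E°(left) = −0.12 − (−1.18) = +1.06 V.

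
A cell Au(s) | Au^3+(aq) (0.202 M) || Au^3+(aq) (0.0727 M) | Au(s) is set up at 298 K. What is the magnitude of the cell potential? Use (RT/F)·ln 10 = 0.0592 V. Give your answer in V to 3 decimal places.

0.009 V

For a concentration cell E°cell = 0, since both electrodes use the same couple.
The compartment with the higher Au^3+(aq) concentration (0.202 M) acts as the cathode; ions are reduced there and produced at the dilute (0.0727 M) anode.
With n = 3, Ecell = −(0.0592/3)·log([dilute]/[conc]) = −(0.0592/3)·log(0.0727/0.202) = +0.009 V.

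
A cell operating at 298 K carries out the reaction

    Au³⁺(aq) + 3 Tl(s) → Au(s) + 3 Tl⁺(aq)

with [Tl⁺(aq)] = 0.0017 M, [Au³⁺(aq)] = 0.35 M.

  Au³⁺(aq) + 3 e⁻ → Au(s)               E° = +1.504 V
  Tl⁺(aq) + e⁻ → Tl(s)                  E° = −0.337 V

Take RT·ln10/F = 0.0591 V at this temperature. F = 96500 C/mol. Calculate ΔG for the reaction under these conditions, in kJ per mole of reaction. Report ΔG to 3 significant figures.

−578 kJ/mol

E°cell = +1.504 − (−0.337) = +1.841 V; the balanced reaction transfers n = 3 electrons.
The reaction quotient is [Tl⁺(aq)]^3 / [Au³⁺(aq)] = 1.4×10^−8; by Nernst, E = +1.841 − (0.0591/3)(−7.853) = +1.9957 V.
ΔG = −nFE = −(3)(96500)(+1.9957) J/mol = −578 kJ/mol.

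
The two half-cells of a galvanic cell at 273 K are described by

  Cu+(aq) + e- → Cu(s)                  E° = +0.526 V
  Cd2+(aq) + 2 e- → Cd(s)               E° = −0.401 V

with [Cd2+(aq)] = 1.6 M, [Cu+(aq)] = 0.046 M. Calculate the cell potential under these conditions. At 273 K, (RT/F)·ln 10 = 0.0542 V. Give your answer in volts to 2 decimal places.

+0.85 V

Since E°(Cu⁺/Cu) > E°(Cd²⁺/Cd), Cu⁺/Cu serves as the cathode.
E°cell = +0.526 − (−0.401) = +0.927 V, with n = 2 electrons transferred.
The balanced reaction is 2 Cu+(aq) + Cd(s) → 2 Cu(s) + Cd2+(aq), so Q = [Cd2+(aq)] / [Cu+(aq)]^2 = 756 and log Q = 2.879.
E = E° − (0.0542/n)·log Q = +0.927 − (0.0542/2)(2.879) = +0.85 V.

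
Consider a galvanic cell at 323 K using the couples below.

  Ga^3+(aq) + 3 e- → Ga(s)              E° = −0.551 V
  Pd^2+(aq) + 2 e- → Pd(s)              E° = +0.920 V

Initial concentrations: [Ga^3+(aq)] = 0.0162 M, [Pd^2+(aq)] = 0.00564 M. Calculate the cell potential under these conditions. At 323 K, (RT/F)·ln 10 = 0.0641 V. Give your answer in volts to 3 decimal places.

+1.437 V

Pd²⁺/Pd is reduced (cathode, E° = +0.920 V) and Ga³⁺/Ga is oxidized (anode).
E°cell = E°cat − E°an = +0.920 − (−0.551) = +1.471 V; n = 6.
The balanced reaction is 3 Pd^2+(aq) + 2 Ga(s) → 3 Pd(s) + 2 Ga^3+(aq), so Q = [Ga^3+(aq)]^2 / [Pd^2+(aq)]^3 = 1.46×10^3 and log Q = 3.165.
E = E° − (0.0641/n)·log Q = +1.471 − (0.0641/6)(3.165) = +1.437 V.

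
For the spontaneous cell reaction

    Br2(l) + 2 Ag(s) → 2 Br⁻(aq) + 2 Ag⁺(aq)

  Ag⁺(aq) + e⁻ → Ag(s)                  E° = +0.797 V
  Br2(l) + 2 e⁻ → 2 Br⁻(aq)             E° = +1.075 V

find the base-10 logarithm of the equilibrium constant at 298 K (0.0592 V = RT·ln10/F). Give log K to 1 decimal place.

log K = 9.4

The Br₂/Br⁻ couple is reduced (cathode); E°cell = +1.075 − (+0.797) = +0.278 V with n = 2.
At equilibrium E = 0, so log K = nE°cell / 0.0592 = (2)(+0.278) / 0.0592 = 9.4.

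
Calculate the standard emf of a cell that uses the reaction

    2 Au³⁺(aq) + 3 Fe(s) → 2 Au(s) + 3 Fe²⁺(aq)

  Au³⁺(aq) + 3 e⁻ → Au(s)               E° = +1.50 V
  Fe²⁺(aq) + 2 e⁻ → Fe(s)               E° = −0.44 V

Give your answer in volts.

+1.94 V

Au³⁺(aq) gains electrons, so the Au³⁺/Au couple is the cathode; the Fe²⁺/Fe couple is the anode.
E°cell = E°(cathode) − E°(anode) = +1.50 − (−0.44) = +1.94 V.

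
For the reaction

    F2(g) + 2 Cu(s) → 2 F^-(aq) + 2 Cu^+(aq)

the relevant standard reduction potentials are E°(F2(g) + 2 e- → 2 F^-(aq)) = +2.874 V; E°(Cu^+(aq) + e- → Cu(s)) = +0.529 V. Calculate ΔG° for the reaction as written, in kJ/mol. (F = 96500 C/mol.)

In the reaction as written F2(g) is reduced, so the F₂/F⁻ couple is the cathode and Cu⁺/Cu is the anode.
E°cell = +2.874 − (+0.529) = +2.345 V; balancing electrons gives n = 2.
ΔG° = −nFE°cell = −(2)(96500)(+2.345) J/mol = −453 kJ/mol.

−453 kJ/mol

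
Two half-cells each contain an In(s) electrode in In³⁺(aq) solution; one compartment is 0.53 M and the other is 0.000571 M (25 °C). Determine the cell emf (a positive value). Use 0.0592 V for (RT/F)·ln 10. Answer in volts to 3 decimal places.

0.059 V

For a concentration cell E°cell = 0, since both electrodes use the same couple.
The compartment with the higher In³⁺(aq) concentration (0.53 M) acts as the cathode; ions are reduced there and produced at the dilute (0.000571 M) anode.
With n = 3, Ecell = −(0.0592/3)·log([dilute]/[conc]) = −(0.0592/3)·log(0.000571/0.53) = +0.059 V.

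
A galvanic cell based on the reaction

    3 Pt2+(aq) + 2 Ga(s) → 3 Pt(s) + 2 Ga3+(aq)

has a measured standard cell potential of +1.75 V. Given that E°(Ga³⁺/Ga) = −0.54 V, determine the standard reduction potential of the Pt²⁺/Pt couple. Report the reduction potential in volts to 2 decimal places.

+1.21 V

In the reaction as written the Pt²⁺/Pt couple is reduced (cathode) and Ga³⁺/Ga is oxidized (anode), so E°cell = E°(Pt²⁺/Pt) − E°(Ga³⁺/Ga).
E°(Pt²⁺/Pt) = E°cell + E°(anode) = +1.75 + (−0.54) = +1.21 V.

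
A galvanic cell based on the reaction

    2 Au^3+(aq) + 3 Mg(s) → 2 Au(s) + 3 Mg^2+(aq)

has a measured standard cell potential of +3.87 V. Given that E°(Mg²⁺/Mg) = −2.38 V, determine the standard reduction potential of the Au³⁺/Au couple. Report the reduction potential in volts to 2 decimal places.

+1.49 V

In the reaction as written the Au³⁺/Au couple is reduced (cathode) and Mg²⁺/Mg is oxidized (anode), so E°cell = E°(Au³⁺/Au) − E°(Mg²⁺/Mg).
E°(Au³⁺/Au) = E°cell + E°(anode) = +3.87 + (−2.38) = +1.49 V.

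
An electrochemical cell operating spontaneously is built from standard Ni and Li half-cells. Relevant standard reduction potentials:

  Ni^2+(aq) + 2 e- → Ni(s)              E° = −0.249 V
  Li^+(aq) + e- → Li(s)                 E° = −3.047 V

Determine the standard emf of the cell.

Of the two couples in this cell, the one with the more positive reduction potential is reduced at the cathode: here that is Ni²⁺/Ni (−0.249 V); Li⁺/Li (−3.047 V) is the anode.
E°cell = E°(cathode) − E°(anode) = −0.249 − (−3.047) = +2.798 V.

+2.798 V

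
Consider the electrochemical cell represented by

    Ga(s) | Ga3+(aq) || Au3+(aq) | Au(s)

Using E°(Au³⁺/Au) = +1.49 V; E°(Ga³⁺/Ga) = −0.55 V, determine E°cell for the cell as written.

+2.04 V

By convention the left-hand electrode in cell notation is the anode (oxidation) and the right-hand electrode is the cathode (reduction).
E°cell = E°(right) − E°(left) = +1.49 − (−0.55) = +2.04 V.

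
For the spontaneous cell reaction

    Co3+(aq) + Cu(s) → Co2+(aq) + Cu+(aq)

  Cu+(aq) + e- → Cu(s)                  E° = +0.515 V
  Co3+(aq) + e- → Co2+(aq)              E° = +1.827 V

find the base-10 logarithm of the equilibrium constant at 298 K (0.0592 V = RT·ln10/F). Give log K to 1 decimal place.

The Co³⁺/Co²⁺ couple is reduced (cathode); E°cell = +1.827 − (+0.515) = +1.312 V with n = 1.
At equilibrium E = 0, so log K = nE°cell / 0.0592 = (1)(+1.312) / 0.0592 = 22.2.

log K = 22.2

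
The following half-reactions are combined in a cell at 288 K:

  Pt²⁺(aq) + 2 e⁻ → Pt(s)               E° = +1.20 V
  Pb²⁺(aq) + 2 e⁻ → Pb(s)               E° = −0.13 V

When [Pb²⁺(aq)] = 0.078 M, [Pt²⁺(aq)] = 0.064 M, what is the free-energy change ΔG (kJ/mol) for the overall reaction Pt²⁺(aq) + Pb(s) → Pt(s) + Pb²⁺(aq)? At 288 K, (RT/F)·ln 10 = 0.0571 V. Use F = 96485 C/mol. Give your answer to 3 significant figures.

−256 kJ/mol

E°cell = +1.20 − (−0.13) = +1.33 V; the balanced reaction transfers n = 2 electrons.
Here Q = [Pb²⁺(aq)] / [Pt²⁺(aq)] = 1.22 (log Q = 0.086), giving E = +1.33 − (0.0571/2)·(0.086) = +1.3275 V.
Finally ΔG = −nFE = −(2)(96485 C/mol)(+1.3275 V) = −256 kJ/mol.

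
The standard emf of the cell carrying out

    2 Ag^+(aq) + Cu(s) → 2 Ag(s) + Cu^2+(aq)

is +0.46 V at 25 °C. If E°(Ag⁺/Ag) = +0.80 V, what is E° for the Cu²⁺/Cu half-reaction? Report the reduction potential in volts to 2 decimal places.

In the reaction as written the Ag⁺/Ag couple is reduced (cathode) and Cu²⁺/Cu is oxidized (anode), so E°cell = E°(Ag⁺/Ag) − E°(Cu²⁺/Cu).
E°(Cu²⁺/Cu) = E°(cathode) − E°cell = +0.80 − (+0.46) = +0.34 V.

+0.34 V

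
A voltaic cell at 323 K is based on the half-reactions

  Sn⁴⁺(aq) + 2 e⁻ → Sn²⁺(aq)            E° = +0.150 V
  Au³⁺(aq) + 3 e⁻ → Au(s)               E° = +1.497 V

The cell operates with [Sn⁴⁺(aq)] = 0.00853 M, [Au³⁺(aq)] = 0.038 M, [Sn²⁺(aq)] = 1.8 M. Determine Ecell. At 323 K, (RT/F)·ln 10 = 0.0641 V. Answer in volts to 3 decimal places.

Au³⁺/Au is reduced (cathode, E° = +1.497 V) and Sn⁴⁺/Sn²⁺ is oxidized (anode).
E°cell = E°cat − E°an = +1.497 − (+0.150) = +1.347 V; n = 6.
Balancing gives 2 Au³⁺(aq) + 3 Sn²⁺(aq) → 2 Au(s) + 3 Sn⁴⁺(aq); hence Q = [Sn⁴⁺(aq)]^3 / ([Au³⁺(aq)]^2·[Sn²⁺(aq)]^3) = 7.37×10^−5 (log Q = −4.133).
By the Nernst equation, E = +1.347 − (0.0641/6)·(−4.133) = +1.391 V.

+1.391 V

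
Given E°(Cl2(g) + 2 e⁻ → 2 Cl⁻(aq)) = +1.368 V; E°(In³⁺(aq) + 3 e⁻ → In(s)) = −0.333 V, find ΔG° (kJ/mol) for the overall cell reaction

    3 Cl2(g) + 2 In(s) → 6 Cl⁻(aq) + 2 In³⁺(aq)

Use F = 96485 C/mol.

In the reaction as written Cl2(g) is reduced, so the Cl₂/Cl⁻ couple is the cathode and In³⁺/In is the anode.
E°cell = +1.368 − (−0.333) = +1.701 V; balancing electrons gives n = 6.
ΔG° = −nFE°cell = −(6)(96485)(+1.701) J/mol = −985 kJ/mol.

−985 kJ/mol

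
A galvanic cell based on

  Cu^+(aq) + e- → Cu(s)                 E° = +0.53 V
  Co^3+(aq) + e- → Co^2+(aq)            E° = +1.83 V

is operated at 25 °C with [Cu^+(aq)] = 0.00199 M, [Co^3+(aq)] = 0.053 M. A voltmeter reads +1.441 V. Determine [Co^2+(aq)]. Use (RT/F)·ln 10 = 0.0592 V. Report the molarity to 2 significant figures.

Co³⁺/Co²⁺ is the cathode (higher E°); E°cell = +1.83 − (+0.53) = +1.30 V with n = 1.
From the Nernst equation, log Q = n(E° − E)/0.0592 = 1·(+1.30 − (+1.441))/0.0592 = −2.382.
For Co^3+(aq) + Cu(s) → Co^2+(aq) + Cu^+(aq), the reaction quotient is Q = ([Co^2+(aq)]·[Cu^+(aq)]) / [Co^3+(aq)].
Solving for the unknown gives log [Co^2+(aq)] = −0.957, so [Co^2+(aq)] ≈ 0.11 M.

0.11 M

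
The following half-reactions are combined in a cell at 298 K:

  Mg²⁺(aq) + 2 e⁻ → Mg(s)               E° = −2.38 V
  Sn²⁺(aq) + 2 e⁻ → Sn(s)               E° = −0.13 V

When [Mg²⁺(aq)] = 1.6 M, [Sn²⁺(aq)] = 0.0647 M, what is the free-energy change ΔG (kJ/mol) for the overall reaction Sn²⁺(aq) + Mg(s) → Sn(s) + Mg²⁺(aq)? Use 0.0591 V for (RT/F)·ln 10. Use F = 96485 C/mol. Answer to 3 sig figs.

−426 kJ/mol

The standard cell potential is −0.13 − (−2.38) = +2.25 V, with n = 2 electrons in the balanced equation.
Here Q = [Mg²⁺(aq)] / [Sn²⁺(aq)] = 24.7 (log Q = 1.393), giving E = +2.25 − (0.0591/2)·(1.393) = +2.2088 V.
ΔG = −nFE = −(2)(96485)(+2.2088) J/mol = −426 kJ/mol.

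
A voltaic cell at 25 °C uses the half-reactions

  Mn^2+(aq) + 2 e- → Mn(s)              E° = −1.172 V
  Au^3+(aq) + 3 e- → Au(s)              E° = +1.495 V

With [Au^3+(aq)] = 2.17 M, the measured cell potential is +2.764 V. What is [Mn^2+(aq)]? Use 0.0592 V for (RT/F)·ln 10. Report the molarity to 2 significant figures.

The Au³⁺/Au couple has the larger reduction potential, so it is the cathode: E°cell = +1.495 − (−1.172) = +2.667 V and n = 6.
Since E = E° − (0.0592/n)·log Q, log Q = n(E° − E)/0.0592 = −9.831.
For 2 Au^3+(aq) + 3 Mn(s) → 2 Au(s) + 3 Mn^2+(aq), the reaction quotient is Q = [Mn^2+(aq)]^3 / [Au^3+(aq)]^2.
Solving for the unknown gives log [Mn^2+(aq)] = −3.053, so [Mn^2+(aq)] ≈ 0.00089 M.

0.00089 M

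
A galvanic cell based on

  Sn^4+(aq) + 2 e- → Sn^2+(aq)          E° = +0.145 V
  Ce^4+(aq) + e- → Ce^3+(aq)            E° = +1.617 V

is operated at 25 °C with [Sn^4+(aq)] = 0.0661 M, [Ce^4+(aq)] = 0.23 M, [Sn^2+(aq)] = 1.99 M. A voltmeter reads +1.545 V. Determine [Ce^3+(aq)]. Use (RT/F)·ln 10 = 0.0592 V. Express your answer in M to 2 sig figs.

Ce⁴⁺/Ce³⁺ is the cathode (higher E°); E°cell = +1.617 − (+0.145) = +1.472 V with n = 2.
Since E = E° − (0.0592/n)·log Q, log Q = n(E° − E)/0.0592 = −2.466.
For 2 Ce^4+(aq) + Sn^2+(aq) → 2 Ce^3+(aq) + Sn^4+(aq), the reaction quotient is Q = ([Ce^3+(aq)]^2·[Sn^4+(aq)]) / ([Ce^4+(aq)]^2·[Sn^2+(aq)]).
Isolating [Ce^3+(aq)] in Q = 10^{−2.466} yields log [Ce^3+(aq)] = −1.132, i.e. 0.074 M.

0.074 M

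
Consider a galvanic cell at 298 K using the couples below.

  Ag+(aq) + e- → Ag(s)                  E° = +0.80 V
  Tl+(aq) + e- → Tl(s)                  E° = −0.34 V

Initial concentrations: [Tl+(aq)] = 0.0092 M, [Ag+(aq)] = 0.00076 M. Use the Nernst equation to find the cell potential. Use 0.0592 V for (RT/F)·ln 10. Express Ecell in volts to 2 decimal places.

The Ag⁺/Ag couple has the more positive E°, so it is the cathode; Tl⁺/Tl is the anode.
The standard potential is +0.80 − (−0.34) = +1.14 V and the balanced reaction transfers n = 1 electron.
Balancing gives Ag+(aq) + Tl(s) → Ag(s) + Tl+(aq); hence Q = [Tl+(aq)] / [Ag+(aq)] = 12.1 (log Q = 1.083).
E = E° − (0.0592/n)·log Q = +1.14 − (0.0592/1)(1.083) = +1.08 V.

+1.08 V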